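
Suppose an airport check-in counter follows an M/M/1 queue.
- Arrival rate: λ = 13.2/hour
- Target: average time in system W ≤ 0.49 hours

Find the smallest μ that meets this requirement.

For M/M/1: W = 1/(μ-λ)
Need W ≤ 0.49, so 1/(μ-λ) ≤ 0.49
μ - λ ≥ 1/0.49 = 2.0408
μ ≥ 13.2 + 2.0408 = 15.2408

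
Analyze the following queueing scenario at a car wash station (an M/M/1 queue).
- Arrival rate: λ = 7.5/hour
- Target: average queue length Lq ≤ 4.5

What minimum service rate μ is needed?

For M/M/1: Lq = λ²/(μ(μ-λ))
Need Lq ≤ 4.5, i.e. μ(μ-λ) ≥ λ²/4.5
μ² - 7.5μ - 56.25/4.5 ≥ 0  →  μ² - 7.5μ - 12.5000 ≥ 0
Quadratic formula (positive root): μ = [λ + √(λ² + 4×12.5000)]/2
Discriminant: 56.25 + 4×12.5000 = 106.2500, √106.2500 = 10.3078
μ ≥ (7.5 + 10.3078)/2 = 8.9039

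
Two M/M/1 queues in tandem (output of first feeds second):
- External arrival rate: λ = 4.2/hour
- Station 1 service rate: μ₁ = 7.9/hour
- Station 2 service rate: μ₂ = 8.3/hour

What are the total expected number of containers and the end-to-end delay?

By Jackson's theorem, each station behaves as independent M/M/1.
Station 1: ρ₁ = 4.2/7.9 = 0.5316, L₁ = ρ₁/(1-ρ₁) = λ/(μ₁-λ) = 4.2/3.70 = 1.1351
Station 2: ρ₂ = 4.2/8.3 = 0.5060, L₂ = ρ₂/(1-ρ₂) = λ/(μ₂-λ) = 4.2/4.10 = 1.0244
Total: L = L₁ + L₂ = 1.1351 + 1.0244 = 2.1595
W = L/λ = 2.1595/4.2 = 0.5142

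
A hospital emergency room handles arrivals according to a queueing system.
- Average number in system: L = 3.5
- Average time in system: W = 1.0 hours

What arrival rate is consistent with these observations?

Little's Law: L = λW, so λ = L/W
λ = 3.5/1.0 = 3.5000 patients/hour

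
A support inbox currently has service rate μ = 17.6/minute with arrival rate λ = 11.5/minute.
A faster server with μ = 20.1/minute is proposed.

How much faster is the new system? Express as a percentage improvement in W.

System 1: ρ₁ = 11.5/17.6 = 0.6534, W₁ = 1/(17.6-11.5) = 0.16393
System 2: ρ₂ = 11.5/20.1 = 0.5721, W₂ = 1/(20.1-11.5) = 0.11628
Improvement: (W₁-W₂)/W₁ = (0.16393-0.11628)/0.16393 = 29.07%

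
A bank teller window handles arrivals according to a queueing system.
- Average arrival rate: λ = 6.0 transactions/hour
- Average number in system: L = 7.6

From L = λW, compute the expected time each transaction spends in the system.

Little's Law: L = λW, so W = L/λ
W = 7.6/6.0 = 1.2667 hours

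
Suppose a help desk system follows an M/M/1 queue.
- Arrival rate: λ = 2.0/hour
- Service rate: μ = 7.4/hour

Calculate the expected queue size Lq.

ρ = λ/μ = 2.0/7.4 = 0.2703
For M/M/1: Lq = λ²/(μ(μ-λ))
Lq = 4.00/(7.4 × 5.40)
Lq = 0.1001 tickets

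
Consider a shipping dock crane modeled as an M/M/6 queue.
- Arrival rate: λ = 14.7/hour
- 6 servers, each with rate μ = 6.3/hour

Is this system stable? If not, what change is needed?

Stability requires ρ = λ/(cμ) < 1
ρ = 14.7/(6 × 6.3) = 14.7/37.80 = 0.3889
Since 0.3889 < 1, the system is STABLE.
The servers are busy 38.89% of the time.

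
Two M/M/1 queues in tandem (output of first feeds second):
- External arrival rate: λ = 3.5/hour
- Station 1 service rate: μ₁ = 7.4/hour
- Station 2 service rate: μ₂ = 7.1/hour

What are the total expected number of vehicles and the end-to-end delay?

By Jackson's theorem, each station behaves as independent M/M/1.
Station 1: ρ₁ = 3.5/7.4 = 0.4730, L₁ = ρ₁/(1-ρ₁) = λ/(μ₁-λ) = 3.5/3.90 = 0.89744
Station 2: ρ₂ = 3.5/7.1 = 0.4930, L₂ = ρ₂/(1-ρ₂) = λ/(μ₂-λ) = 3.5/3.60 = 0.97222
Total: L = L₁ + L₂ = 0.89744 + 0.97222 = 1.8697
W = L/λ = 1.8697/3.5 = 0.5342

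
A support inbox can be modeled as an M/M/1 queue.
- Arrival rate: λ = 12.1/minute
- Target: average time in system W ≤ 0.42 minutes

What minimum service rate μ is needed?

For M/M/1: W = 1/(μ-λ)
Need W ≤ 0.42, so 1/(μ-λ) ≤ 0.42
μ - λ ≥ 1/0.42 = 2.3810
μ ≥ 12.1 + 2.3810 = 14.4810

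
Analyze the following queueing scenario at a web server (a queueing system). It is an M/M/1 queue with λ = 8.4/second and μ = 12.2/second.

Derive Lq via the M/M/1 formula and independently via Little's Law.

Method 1 (direct): Lq = λ²/(μ(μ-λ)) = 70.56/(12.2 × 3.80) = 1.5220

Method 2 (Little's Law):
W = 1/(μ-λ) = 1/3.80 = 0.26316
Wq = W - 1/μ = 0.26316 - 0.081967 = 0.18119
Lq = λWq = 8.4 × 0.18119 = 1.5220 ✔ (matches Method 1)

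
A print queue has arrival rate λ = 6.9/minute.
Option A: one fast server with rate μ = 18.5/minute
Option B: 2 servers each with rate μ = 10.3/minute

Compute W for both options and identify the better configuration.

Option A: single server μ = 18.5 (M/M/1)
  ρ_A = 6.9/18.5 = 0.3730
  W_A = 1/(μ-λ) = 1/(18.5-6.9) = 1/11.60 = 0.08621

Option B: 2 servers μ = 10.3 (M/M/2)
  ρ_B = λ/(cμ) = 6.9/(2×10.3) = 0.3350
  Offered load a = λ/μ = cρ = 6.9/10.3 = 0.6699
  P₀ = [ Σₙ₌₀^1 aⁿ/n! + a^2/(2!(1-ρ)) ]⁻¹
  Σ = a^0/0! + a^1/1! = 1.0000 + 0.6699 = 1.6699
  a^2/(2!(1-ρ)) = 0.4488/(2 × 0.6650) = 0.3374
  P₀ = 1/(1.6699 + 0.3374) = 0.4982
  Lq = P₀·a^2·ρ / (2!(1-ρ)²) = 0.49818 × 0.44877 × 0.33495 / (2 × 0.44229) = 0.08466
  Wq_B = Lq/λ = 0.08466/6.9 = 0.01227
  W_B = Wq_B + 1/μ = 0.01227 + 0.09709 = 0.1094

Since W_A = 0.08621 < W_B = 0.1094, Option A (single fast server) has the shorter time in system.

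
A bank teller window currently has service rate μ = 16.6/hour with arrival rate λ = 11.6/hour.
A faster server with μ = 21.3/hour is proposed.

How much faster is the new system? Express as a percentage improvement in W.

System 1: ρ₁ = 11.6/16.6 = 0.6988, W₁ = 1/(16.6-11.6) = 0.2000
System 2: ρ₂ = 11.6/21.3 = 0.5446, W₂ = 1/(21.3-11.6) = 0.1031
Improvement: (W₁-W₂)/W₁ = (0.2000-0.1031)/0.2000 = 48.45%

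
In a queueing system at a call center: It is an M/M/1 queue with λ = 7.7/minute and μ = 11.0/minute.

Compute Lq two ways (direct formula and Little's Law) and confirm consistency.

Method 1 (direct): Lq = λ²/(μ(μ-λ)) = 59.29/(11.0 × 3.30) = 1.6333

Method 2 (Little's Law):
W = 1/(μ-λ) = 1/3.30 = 0.30303
Wq = W - 1/μ = 0.30303 - 0.090909 = 0.21212
Lq = λWq = 7.7 × 0.21212 = 1.6333 ✔ (matches Method 1)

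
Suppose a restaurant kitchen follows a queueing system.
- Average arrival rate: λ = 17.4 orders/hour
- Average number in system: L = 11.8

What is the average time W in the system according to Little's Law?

Little's Law: L = λW, so W = L/λ
W = 11.8/17.4 = 0.6782 hours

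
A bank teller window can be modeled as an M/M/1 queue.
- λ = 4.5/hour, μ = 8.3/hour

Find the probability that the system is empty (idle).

ρ = λ/μ = 4.5/8.3 = 0.5422
P(0) = 1 - ρ = 1 - 0.5422 = 0.4578
The server is idle 45.78% of the time.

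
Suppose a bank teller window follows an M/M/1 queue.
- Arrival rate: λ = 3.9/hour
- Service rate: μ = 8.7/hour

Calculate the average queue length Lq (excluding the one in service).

ρ = λ/μ = 3.9/8.7 = 0.4483
For M/M/1: Lq = λ²/(μ(μ-λ))
Lq = 15.21/(8.7 × 4.80)
Lq = 0.3642 transactions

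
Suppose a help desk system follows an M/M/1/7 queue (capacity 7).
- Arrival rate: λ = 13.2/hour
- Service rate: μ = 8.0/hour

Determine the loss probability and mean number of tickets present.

ρ = λ/μ = 13.2/8.0 = 1.6500
P₀ = (1-ρ)/(1-ρ^(K+1)) = (1-1.6500)/(1-1.6500^8) = -0.6500/-53.9378 = 0.01205
P_K = P₀×ρ^K = 0.01205 × 1.6500^7 = 0.01205 × 33.2957 = 0.4012
Blocking probability P_7 = 0.4012 (40.12%)
L = ρ[1 - (K+1)ρ^K + Kρ^(K+1)] / [(1-ρ)(1-ρ^(K+1))]
L = 1.6500 × (1 - 8×33.29566 + 7×54.93784) / ((1 - 1.6500) × (1 - 54.93784)) = 5.6099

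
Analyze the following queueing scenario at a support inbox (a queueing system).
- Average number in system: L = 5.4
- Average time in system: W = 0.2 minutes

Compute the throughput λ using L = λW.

Little's Law: L = λW, so λ = L/W
λ = 5.4/0.2 = 27.0000 emails/minute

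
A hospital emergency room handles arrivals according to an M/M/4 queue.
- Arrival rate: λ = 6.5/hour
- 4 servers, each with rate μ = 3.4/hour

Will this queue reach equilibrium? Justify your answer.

Stability requires ρ = λ/(cμ) < 1
ρ = 6.5/(4 × 3.4) = 6.5/13.60 = 0.4779
Since 0.4779 < 1, the system is STABLE.
The servers are busy 47.79% of the time.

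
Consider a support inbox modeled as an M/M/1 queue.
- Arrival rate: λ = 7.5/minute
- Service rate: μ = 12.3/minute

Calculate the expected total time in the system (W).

First, compute utilization: ρ = λ/μ = 7.5/12.3 = 0.6098
For M/M/1: W = 1/(μ-λ)
W = 1/(12.3-7.5) = 1/4.80
W = 0.2083 minutes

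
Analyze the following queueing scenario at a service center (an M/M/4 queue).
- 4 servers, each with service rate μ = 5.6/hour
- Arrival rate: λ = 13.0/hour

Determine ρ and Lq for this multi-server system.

Traffic intensity: ρ = λ/(cμ) = 13.0/(4×5.6) = 0.5804
Since ρ = 0.5804 < 1, system is stable.
Offered load a = λ/μ = cρ = 13.0/5.6 = 2.3214
P₀ = [ Σₙ₌₀^3 aⁿ/n! + a^4/(4!(1-ρ)) ]⁻¹
Σ = a^0/0! + a^1/1! + a^2/2! + a^3/3! = 1.00000 + 2.32143 + 2.69452 + 2.08504 = 8.1010
a^4/(4!(1-ρ)) = 29.0417/(24 × 0.41964) = 2.8836
P₀ = 1/(8.1010 + 2.8836) = 0.09104
Lq = P₀·a^4·ρ / (4!(1-ρ)²) = 0.0910369 × 29.0417 × 0.580357 / (24 × 0.176100) = 0.3630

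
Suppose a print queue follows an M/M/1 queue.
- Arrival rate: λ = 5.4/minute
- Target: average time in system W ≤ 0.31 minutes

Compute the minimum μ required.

For M/M/1: W = 1/(μ-λ)
Need W ≤ 0.31, so 1/(μ-λ) ≤ 0.31
μ - λ ≥ 1/0.31 = 3.2258
μ ≥ 5.4 + 3.2258 = 8.6258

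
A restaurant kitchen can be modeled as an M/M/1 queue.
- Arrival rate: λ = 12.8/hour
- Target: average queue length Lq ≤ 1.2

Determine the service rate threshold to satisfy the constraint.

For M/M/1: Lq = λ²/(μ(μ-λ))
Need Lq ≤ 1.2, i.e. μ(μ-λ) ≥ λ²/1.2
μ² - 12.8μ - 163.84/1.2 ≥ 0  →  μ² - 12.8μ - 136.53333 ≥ 0
Quadratic formula (positive root): μ = [λ + √(λ² + 4×136.53333)]/2
Discriminant: 163.84 + 4×136.53333 = 709.9733, √709.9733 = 26.6453
μ ≥ (12.8 + 26.6453)/2 = 19.7227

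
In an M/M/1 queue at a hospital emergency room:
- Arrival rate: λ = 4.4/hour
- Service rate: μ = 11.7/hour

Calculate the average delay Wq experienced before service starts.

First, compute utilization: ρ = λ/μ = 4.4/11.7 = 0.3761
For M/M/1: Wq = λ/(μ(μ-λ))
Wq = 4.4/(11.7 × (11.7-4.4))
Wq = 4.4/(11.7 × 7.30)
Wq = 0.05152 hours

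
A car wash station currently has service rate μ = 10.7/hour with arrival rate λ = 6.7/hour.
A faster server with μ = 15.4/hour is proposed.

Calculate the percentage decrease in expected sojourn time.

System 1: ρ₁ = 6.7/10.7 = 0.6262, W₁ = 1/(10.7-6.7) = 0.25000
System 2: ρ₂ = 6.7/15.4 = 0.4351, W₂ = 1/(15.4-6.7) = 0.11494
Improvement: (W₁-W₂)/W₁ = (0.25000-0.11494)/0.25000 = 54.02%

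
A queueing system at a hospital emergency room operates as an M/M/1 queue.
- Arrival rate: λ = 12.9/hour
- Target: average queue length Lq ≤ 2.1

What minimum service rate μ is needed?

For M/M/1: Lq = λ²/(μ(μ-λ))
Need Lq ≤ 2.1, i.e. μ(μ-λ) ≥ λ²/2.1
μ² - 12.9μ - 166.41/2.1 ≥ 0  →  μ² - 12.9μ - 79.24286 ≥ 0
Quadratic formula (positive root): μ = [λ + √(λ² + 4×79.24286)]/2
Discriminant: 166.41 + 4×79.24286 = 483.3814, √483.3814 = 21.98594
μ ≥ (12.9 + 21.98594)/2 = 17.4430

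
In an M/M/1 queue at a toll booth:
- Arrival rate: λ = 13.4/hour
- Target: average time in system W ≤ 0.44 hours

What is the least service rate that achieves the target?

For M/M/1: W = 1/(μ-λ)
Need W ≤ 0.44, so 1/(μ-λ) ≤ 0.44
μ - λ ≥ 1/0.44 = 2.2727
μ ≥ 13.4 + 2.2727 = 15.6727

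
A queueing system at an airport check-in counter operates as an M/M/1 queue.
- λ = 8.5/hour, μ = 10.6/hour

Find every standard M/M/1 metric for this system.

Step 1: ρ = λ/μ = 8.5/10.6 = 0.8019
Step 2: L = λ/(μ-λ) = 8.5/2.10 = 4.0476
Step 3: Lq = λ²/(μ(μ-λ)) = 72.25/(10.6×2.10) = 3.2457
Step 4: W = 1/(μ-λ) = 1/2.10 = 0.47619
Step 5: Wq = λ/(μ(μ-λ)) = 8.5/(10.6×2.10) = 0.3819
Step 6: P(0) = 1-ρ = 0.1981
Verify: L = λW = 8.5×0.47619 = 4.0476 ✔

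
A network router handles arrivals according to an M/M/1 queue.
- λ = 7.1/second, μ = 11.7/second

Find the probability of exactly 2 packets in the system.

ρ = λ/μ = 7.1/11.7 = 0.6068
P(n) = (1-ρ)ρⁿ
P(2) = (1-0.6068) × 0.6068^2
P(2) = 0.3932 × 0.3682
P(2) = 0.1448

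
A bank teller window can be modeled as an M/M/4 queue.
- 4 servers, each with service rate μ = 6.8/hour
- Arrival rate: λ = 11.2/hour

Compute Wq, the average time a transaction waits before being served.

Traffic intensity: ρ = λ/(cμ) = 11.2/(4×6.8) = 0.4118
Since ρ = 0.4118 < 1, system is stable.
Offered load a = λ/μ = cρ = 11.2/6.8 = 1.6471
P₀ = [ Σₙ₌₀^3 aⁿ/n! + a^4/(4!(1-ρ)) ]⁻¹
Σ = a^0/0! + a^1/1! + a^2/2! + a^3/3! = 1.0000 + 1.6471 + 1.3564 + 0.7447 = 4.7482
a^4/(4!(1-ρ)) = 7.3593/(24 × 0.5882) = 0.5213
P₀ = 1/(4.7482 + 0.5213) = 0.1898
Lq = P₀·a^4·ρ / (4!(1-ρ)²) = 0.18977 × 7.3593 × 0.41176 / (24 × 0.34602) = 0.06925
Wq = Lq/λ = 0.06925/11.2 = 0.006183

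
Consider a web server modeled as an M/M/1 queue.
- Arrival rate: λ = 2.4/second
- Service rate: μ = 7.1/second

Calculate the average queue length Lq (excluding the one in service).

ρ = λ/μ = 2.4/7.1 = 0.3380
For M/M/1: Lq = λ²/(μ(μ-λ))
Lq = 5.76/(7.1 × 4.70)
Lq = 0.1726 requests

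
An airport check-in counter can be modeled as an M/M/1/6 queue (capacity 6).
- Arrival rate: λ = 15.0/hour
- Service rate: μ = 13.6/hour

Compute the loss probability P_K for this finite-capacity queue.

ρ = λ/μ = 15.0/13.6 = 1.10294
P₀ = (1-ρ)/(1-ρ^(K+1)) = (1-1.10294)/(1-1.10294^7) = -0.10294/-0.98547 = 0.1045
P_K = P₀×ρ^K = 0.10446 × 1.10294^6 = 0.10446 × 1.8002 = 0.1880
Blocking probability = 18.80%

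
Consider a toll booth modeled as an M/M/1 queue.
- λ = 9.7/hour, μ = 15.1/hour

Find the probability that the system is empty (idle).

ρ = λ/μ = 9.7/15.1 = 0.6424
P(0) = 1 - ρ = 1 - 0.6424 = 0.3576
The server is idle 35.76% of the time.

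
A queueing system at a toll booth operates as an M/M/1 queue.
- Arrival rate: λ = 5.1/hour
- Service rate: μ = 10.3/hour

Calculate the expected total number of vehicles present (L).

ρ = λ/μ = 5.1/10.3 = 0.4951
For M/M/1: L = λ/(μ-λ)
L = 5.1/(10.3-5.1) = 5.1/5.20
L = 0.9808 vehicles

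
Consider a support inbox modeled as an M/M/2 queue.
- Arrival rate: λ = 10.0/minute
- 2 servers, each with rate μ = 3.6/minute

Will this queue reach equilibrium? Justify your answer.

Stability requires ρ = λ/(cμ) < 1
ρ = 10.0/(2 × 3.6) = 10.0/7.20 = 1.3889
Since 1.3889 ≥ 1, the system is UNSTABLE.
Need c > λ/μ = 10.0/3.6 = 2.78.
Minimum servers needed: c = 3.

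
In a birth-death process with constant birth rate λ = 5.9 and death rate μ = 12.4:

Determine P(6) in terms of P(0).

For constant rates: P(n)/P(0) = (λ/μ)^n
P(6)/P(0) = (5.9/12.4)^6 = 0.4758^6 = 0.01160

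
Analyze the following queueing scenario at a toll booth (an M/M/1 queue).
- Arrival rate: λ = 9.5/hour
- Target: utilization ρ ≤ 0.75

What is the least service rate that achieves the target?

ρ = λ/μ, so μ = λ/ρ
μ ≥ 9.5/0.75 = 12.6667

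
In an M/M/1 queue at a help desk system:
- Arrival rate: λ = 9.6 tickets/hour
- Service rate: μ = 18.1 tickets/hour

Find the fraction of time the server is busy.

Server utilization: ρ = λ/μ
ρ = 9.6/18.1 = 0.5304
The server is busy 53.04% of the time.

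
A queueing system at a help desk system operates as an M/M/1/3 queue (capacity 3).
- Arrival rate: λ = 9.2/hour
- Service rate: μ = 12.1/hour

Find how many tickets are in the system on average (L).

ρ = λ/μ = 9.2/12.1 = 0.76033
P₀ = (1-ρ)/(1-ρ^(K+1)) = (1-0.76033)/(1-0.76033^4) = 0.2397/0.6658 = 0.3600
P_K = P₀×ρ^K = 0.3600 × 0.76033^3 = 0.3600 × 0.4395 = 0.1582
L = ρ[1 - (K+1)ρ^K + Kρ^(K+1)] / [(1-ρ)(1-ρ^(K+1))]
L = 0.76033 × (1 - 4×0.439548 + 3×0.334202) / ((1 - 0.76033) × (1 - 0.334202)) = 1.1646 tickets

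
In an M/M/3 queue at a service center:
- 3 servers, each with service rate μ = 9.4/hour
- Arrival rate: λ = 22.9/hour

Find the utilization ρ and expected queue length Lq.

Traffic intensity: ρ = λ/(cμ) = 22.9/(3×9.4) = 0.8121
Since ρ = 0.8121 < 1, system is stable.
Offered load a = λ/μ = cρ = 22.9/9.4 = 2.4362
P₀ = [ Σₙ₌₀^2 aⁿ/n! + a^3/(3!(1-ρ)) ]⁻¹
Σ = a^0/0! + a^1/1! + a^2/2! = 1.00000 + 2.43617 + 2.96746 = 6.4036
a^3/(3!(1-ρ)) = 14.4585/(6 × 0.187943) = 12.8217
P₀ = 1/(6.4036 + 12.8217) = 0.05201
Lq = P₀·a^3·ρ / (3!(1-ρ)²) = 0.052015 × 14.4585 × 0.81206 / (6 × 0.035323) = 2.8816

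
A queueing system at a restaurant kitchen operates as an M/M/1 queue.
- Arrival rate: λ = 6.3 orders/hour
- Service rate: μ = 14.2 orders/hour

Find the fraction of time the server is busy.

Server utilization: ρ = λ/μ
ρ = 6.3/14.2 = 0.4437
The server is busy 44.37% of the time.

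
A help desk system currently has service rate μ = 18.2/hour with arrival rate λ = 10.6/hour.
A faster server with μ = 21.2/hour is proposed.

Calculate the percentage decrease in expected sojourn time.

System 1: ρ₁ = 10.6/18.2 = 0.5824, W₁ = 1/(18.2-10.6) = 0.13158
System 2: ρ₂ = 10.6/21.2 = 0.5000, W₂ = 1/(21.2-10.6) = 0.094340
Improvement: (W₁-W₂)/W₁ = (0.13158-0.094340)/0.13158 = 28.30%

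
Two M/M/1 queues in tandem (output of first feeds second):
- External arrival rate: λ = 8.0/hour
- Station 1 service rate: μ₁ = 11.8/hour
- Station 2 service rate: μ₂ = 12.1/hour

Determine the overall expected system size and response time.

By Jackson's theorem, each station behaves as independent M/M/1.
Station 1: ρ₁ = 8.0/11.8 = 0.6780, L₁ = ρ₁/(1-ρ₁) = λ/(μ₁-λ) = 8.0/3.80 = 2.1053
Station 2: ρ₂ = 8.0/12.1 = 0.6612, L₂ = ρ₂/(1-ρ₂) = λ/(μ₂-λ) = 8.0/4.10 = 1.9512
Total: L = L₁ + L₂ = 2.1053 + 1.9512 = 4.0565
W = L/λ = 4.0565/8.0 = 0.5071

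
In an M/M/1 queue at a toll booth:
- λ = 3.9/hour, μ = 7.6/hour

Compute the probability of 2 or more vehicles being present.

ρ = λ/μ = 3.9/7.6 = 0.51316
P(N ≥ n) = ρⁿ
P(N ≥ 2) = 0.51316^2
P(N ≥ 2) = 0.2633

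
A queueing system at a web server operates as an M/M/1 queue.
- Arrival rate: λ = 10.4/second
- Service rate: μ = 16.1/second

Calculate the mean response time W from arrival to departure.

First, compute utilization: ρ = λ/μ = 10.4/16.1 = 0.6460
For M/M/1: W = 1/(μ-λ)
W = 1/(16.1-10.4) = 1/5.70
W = 0.1754 seconds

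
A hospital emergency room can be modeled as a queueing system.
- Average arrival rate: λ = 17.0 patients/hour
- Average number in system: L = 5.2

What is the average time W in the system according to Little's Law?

Little's Law: L = λW, so W = L/λ
W = 5.2/17.0 = 0.3059 hours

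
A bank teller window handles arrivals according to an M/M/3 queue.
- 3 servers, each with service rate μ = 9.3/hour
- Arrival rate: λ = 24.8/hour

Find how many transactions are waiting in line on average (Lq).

Traffic intensity: ρ = λ/(cμ) = 24.8/(3×9.3) = 0.8889
Since ρ = 0.8889 < 1, system is stable.
Offered load a = λ/μ = cρ = 24.8/9.3 = 2.6667
P₀ = [ Σₙ₌₀^2 aⁿ/n! + a^3/(3!(1-ρ)) ]⁻¹
Σ = a^0/0! + a^1/1! + a^2/2! = 1.00000 + 2.66667 + 3.55556 = 7.2222
a^3/(3!(1-ρ)) = 18.96296/(6 × 0.1111111) = 28.4444
P₀ = 1/(7.2222 + 28.4444) = 0.02804
Lq = P₀·a^3·ρ / (3!(1-ρ)²) = 0.0280374 × 18.9630 × 0.888889 / (6 × 0.0123457) = 6.3801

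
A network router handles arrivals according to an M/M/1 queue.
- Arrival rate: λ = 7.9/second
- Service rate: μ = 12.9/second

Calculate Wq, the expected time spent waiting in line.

First, compute utilization: ρ = λ/μ = 7.9/12.9 = 0.6124
For M/M/1: Wq = λ/(μ(μ-λ))
Wq = 7.9/(12.9 × (12.9-7.9))
Wq = 7.9/(12.9 × 5.00)
Wq = 0.1225 seconds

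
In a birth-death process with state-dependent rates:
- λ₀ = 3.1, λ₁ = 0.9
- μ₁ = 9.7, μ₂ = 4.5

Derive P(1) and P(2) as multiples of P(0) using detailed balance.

Balance equations:
State 0: λ₀P₀ = μ₁P₁ → P₁ = (λ₀/μ₁)P₀ = (3.1/9.7)P₀ = 0.3196P₀
State 1: P₂ = (λ₀λ₁)/(μ₁μ₂)P₀ = (3.1×0.9)/(9.7×4.5)P₀ = 0.06392P₀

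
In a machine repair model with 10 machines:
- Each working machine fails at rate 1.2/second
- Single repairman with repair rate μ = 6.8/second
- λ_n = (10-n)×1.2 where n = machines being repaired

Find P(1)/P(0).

P(1)/P(0) = ∏_{i=0}^{1-1} λ_i/μ_{i+1}
= (10-0)×1.2/6.8
= 1.7647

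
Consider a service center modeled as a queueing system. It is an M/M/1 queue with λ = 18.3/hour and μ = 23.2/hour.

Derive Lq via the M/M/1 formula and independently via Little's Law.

Method 1 (direct): Lq = λ²/(μ(μ-λ)) = 334.89/(23.2 × 4.90) = 2.9459

Method 2 (Little's Law):
W = 1/(μ-λ) = 1/4.90 = 0.20408
Wq = W - 1/μ = 0.20408 - 0.043103 = 0.16098
Lq = λWq = 18.3 × 0.16098 = 2.9459 ✔ (matches Method 1)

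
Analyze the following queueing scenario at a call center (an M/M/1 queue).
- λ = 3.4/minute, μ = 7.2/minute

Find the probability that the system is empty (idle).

ρ = λ/μ = 3.4/7.2 = 0.4722
P(0) = 1 - ρ = 1 - 0.4722 = 0.5278
The server is idle 52.78% of the time.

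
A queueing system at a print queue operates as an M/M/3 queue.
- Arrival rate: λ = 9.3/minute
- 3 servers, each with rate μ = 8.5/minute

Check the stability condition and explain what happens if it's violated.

Stability requires ρ = λ/(cμ) < 1
ρ = 9.3/(3 × 8.5) = 9.3/25.50 = 0.3647
Since 0.3647 < 1, the system is STABLE.
The servers are busy 36.47% of the time.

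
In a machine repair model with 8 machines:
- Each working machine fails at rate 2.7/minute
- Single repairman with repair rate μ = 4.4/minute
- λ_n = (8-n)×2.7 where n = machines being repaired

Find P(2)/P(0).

P(2)/P(0) = ∏_{i=0}^{2-1} λ_i/μ_{i+1}
= (8-0)×2.7/4.4 × (8-1)×2.7/4.4
= 21.0868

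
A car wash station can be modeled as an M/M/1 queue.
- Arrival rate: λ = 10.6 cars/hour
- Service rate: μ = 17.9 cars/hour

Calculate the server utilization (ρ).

Server utilization: ρ = λ/μ
ρ = 10.6/17.9 = 0.5922
The server is busy 59.22% of the time.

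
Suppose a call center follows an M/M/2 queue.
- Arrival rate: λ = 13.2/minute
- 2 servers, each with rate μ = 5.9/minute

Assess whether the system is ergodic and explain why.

Stability requires ρ = λ/(cμ) < 1
ρ = 13.2/(2 × 5.9) = 13.2/11.80 = 1.1186
Since 1.1186 ≥ 1, the system is UNSTABLE.
Need c > λ/μ = 13.2/5.9 = 2.24.
Minimum servers needed: c = 3.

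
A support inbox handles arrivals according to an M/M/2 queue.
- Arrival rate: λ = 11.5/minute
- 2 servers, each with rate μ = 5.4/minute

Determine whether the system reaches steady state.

Stability requires ρ = λ/(cμ) < 1
ρ = 11.5/(2 × 5.4) = 11.5/10.80 = 1.0648
Since 1.0648 ≥ 1, the system is UNSTABLE.
Need c > λ/μ = 11.5/5.4 = 2.13.
Minimum servers needed: c = 3.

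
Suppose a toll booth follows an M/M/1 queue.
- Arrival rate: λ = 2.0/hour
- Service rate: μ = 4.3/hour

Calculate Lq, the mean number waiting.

ρ = λ/μ = 2.0/4.3 = 0.4651
For M/M/1: Lq = λ²/(μ(μ-λ))
Lq = 4.00/(4.3 × 2.30)
Lq = 0.4044 vehicles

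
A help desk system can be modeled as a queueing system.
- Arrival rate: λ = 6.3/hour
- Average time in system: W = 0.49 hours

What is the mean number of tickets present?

Little's Law: L = λW
L = 6.3 × 0.49 = 3.0870 tickets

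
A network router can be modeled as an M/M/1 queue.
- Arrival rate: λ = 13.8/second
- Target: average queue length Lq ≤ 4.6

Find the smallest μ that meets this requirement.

For M/M/1: Lq = λ²/(μ(μ-λ))
Need Lq ≤ 4.6, i.e. μ(μ-λ) ≥ λ²/4.6
μ² - 13.8μ - 190.44/4.6 ≥ 0  →  μ² - 13.8μ - 41.4000 ≥ 0
Quadratic formula (positive root): μ = [λ + √(λ² + 4×41.4000)]/2
Discriminant: 190.44 + 4×41.4000 = 356.0400, √356.0400 = 18.8690
μ ≥ (13.8 + 18.8690)/2 = 16.3345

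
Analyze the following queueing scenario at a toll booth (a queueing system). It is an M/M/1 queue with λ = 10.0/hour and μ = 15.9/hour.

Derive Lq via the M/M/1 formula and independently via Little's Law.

Method 1 (direct): Lq = λ²/(μ(μ-λ)) = 100.00/(15.9 × 5.90) = 1.0660

Method 2 (Little's Law):
W = 1/(μ-λ) = 1/5.90 = 0.1695
Wq = W - 1/μ = 0.1695 - 0.06289 = 0.1066
Lq = λWq = 10.0 × 0.1066 = 1.0660 ✔ (matches Method 1)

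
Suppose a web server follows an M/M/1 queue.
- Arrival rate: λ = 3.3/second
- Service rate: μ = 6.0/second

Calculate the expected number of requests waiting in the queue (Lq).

ρ = λ/μ = 3.3/6.0 = 0.5500
For M/M/1: Lq = λ²/(μ(μ-λ))
Lq = 10.89/(6.0 × 2.70)
Lq = 0.6722 requests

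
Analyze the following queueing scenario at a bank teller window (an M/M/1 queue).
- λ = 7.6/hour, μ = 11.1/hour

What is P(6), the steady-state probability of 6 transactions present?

ρ = λ/μ = 7.6/11.1 = 0.6847
P(n) = (1-ρ)ρⁿ
P(6) = (1-0.6847) × 0.6847^6
P(6) = 0.31530 × 0.10304
P(6) = 0.03249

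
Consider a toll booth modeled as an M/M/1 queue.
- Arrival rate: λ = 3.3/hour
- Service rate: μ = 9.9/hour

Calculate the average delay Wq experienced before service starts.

First, compute utilization: ρ = λ/μ = 3.3/9.9 = 0.3333
For M/M/1: Wq = λ/(μ(μ-λ))
Wq = 3.3/(9.9 × (9.9-3.3))
Wq = 3.3/(9.9 × 6.60)
Wq = 0.05051 hours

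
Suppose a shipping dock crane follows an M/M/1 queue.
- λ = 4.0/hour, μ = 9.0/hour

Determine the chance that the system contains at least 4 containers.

ρ = λ/μ = 4.0/9.0 = 0.44444
P(N ≥ n) = ρⁿ
P(N ≥ 4) = 0.44444^4
P(N ≥ 4) = 0.03902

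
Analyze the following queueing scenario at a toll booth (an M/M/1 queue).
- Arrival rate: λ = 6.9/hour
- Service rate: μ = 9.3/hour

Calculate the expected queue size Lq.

ρ = λ/μ = 6.9/9.3 = 0.7419
For M/M/1: Lq = λ²/(μ(μ-λ))
Lq = 47.61/(9.3 × 2.40)
Lq = 2.1331 vehicles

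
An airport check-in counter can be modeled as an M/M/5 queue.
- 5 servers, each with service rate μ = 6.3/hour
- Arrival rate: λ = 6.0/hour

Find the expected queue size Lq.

Traffic intensity: ρ = λ/(cμ) = 6.0/(5×6.3) = 0.1905
Since ρ = 0.1905 < 1, system is stable.
Offered load a = λ/μ = cρ = 6.0/6.3 = 0.9524
P₀ = [ Σₙ₌₀^4 aⁿ/n! + a^5/(5!(1-ρ)) ]⁻¹
Σ = a^0/0! + a^1/1! + a^2/2! + a^3/3! + a^4/4! = 1.0000 + 0.95238 + 0.45351 + 0.14397 + 0.034279 = 2.5841
a^5/(5!(1-ρ)) = 0.7835/(120 × 0.8095) = 0.008066
P₀ = 1/(2.5841 + 0.008066) = 0.3858
Lq = P₀·a^5·ρ / (5!(1-ρ)²) = 0.38577 × 0.78353 × 0.19048 / (120 × 0.65533) = 0.0007321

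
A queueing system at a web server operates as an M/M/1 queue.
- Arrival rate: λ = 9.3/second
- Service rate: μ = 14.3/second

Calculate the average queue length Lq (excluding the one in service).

ρ = λ/μ = 9.3/14.3 = 0.6503
For M/M/1: Lq = λ²/(μ(μ-λ))
Lq = 86.49/(14.3 × 5.00)
Lq = 1.2097 requests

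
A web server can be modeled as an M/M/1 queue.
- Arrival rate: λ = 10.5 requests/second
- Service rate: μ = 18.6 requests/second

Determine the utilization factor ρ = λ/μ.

Server utilization: ρ = λ/μ
ρ = 10.5/18.6 = 0.5645
The server is busy 56.45% of the time.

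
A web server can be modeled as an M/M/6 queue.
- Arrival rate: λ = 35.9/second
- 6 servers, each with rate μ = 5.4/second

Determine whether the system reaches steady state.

Stability requires ρ = λ/(cμ) < 1
ρ = 35.9/(6 × 5.4) = 35.9/32.40 = 1.1080
Since 1.1080 ≥ 1, the system is UNSTABLE.
Need c > λ/μ = 35.9/5.4 = 6.65.
Minimum servers needed: c = 7.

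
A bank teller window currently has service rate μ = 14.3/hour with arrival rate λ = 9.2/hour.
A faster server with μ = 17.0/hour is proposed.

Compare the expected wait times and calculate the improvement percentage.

System 1: ρ₁ = 9.2/14.3 = 0.6434, W₁ = 1/(14.3-9.2) = 0.196078
System 2: ρ₂ = 9.2/17.0 = 0.5412, W₂ = 1/(17.0-9.2) = 0.128205
Improvement: (W₁-W₂)/W₁ = (0.196078-0.128205)/0.196078 = 34.62%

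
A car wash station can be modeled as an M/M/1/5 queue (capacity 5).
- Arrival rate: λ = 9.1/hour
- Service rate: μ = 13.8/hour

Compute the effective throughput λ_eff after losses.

ρ = λ/μ = 9.1/13.8 = 0.65942
P₀ = (1-ρ)/(1-ρ^(K+1)) = (1-0.65942)/(1-0.65942^6) = 0.3406/0.9178 = 0.3711
P_K = P₀×ρ^K = 0.37109 × 0.65942^5 = 0.37109 × 0.12468 = 0.04627
λ_eff = λ(1-P_K) = 9.1 × (1 - 0.046269) = 9.1 × 0.953731 = 8.6790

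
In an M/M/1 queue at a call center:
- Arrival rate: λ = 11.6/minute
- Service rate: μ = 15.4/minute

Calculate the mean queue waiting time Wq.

First, compute utilization: ρ = λ/μ = 11.6/15.4 = 0.7532
For M/M/1: Wq = λ/(μ(μ-λ))
Wq = 11.6/(15.4 × (15.4-11.6))
Wq = 11.6/(15.4 × 3.80)
Wq = 0.1982 minutes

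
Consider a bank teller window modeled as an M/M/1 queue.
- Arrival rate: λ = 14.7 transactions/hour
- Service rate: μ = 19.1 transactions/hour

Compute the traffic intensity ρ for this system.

Server utilization: ρ = λ/μ
ρ = 14.7/19.1 = 0.7696
The server is busy 76.96% of the time.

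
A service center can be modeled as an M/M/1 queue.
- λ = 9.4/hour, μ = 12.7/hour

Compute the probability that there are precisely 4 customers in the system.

ρ = λ/μ = 9.4/12.7 = 0.74016
P(n) = (1-ρ)ρⁿ
P(4) = (1-0.74016) × 0.74016^4
P(4) = 0.259840 × 0.300125
P(4) = 0.07798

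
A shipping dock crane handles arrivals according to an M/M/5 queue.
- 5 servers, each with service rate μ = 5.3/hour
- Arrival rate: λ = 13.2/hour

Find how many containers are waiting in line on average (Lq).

Traffic intensity: ρ = λ/(cμ) = 13.2/(5×5.3) = 0.4981
Since ρ = 0.4981 < 1, system is stable.
Offered load a = λ/μ = cρ = 13.2/5.3 = 2.4906
P₀ = [ Σₙ₌₀^4 aⁿ/n! + a^5/(5!(1-ρ)) ]⁻¹
Σ = a^0/0! + a^1/1! + a^2/2! + a^3/3! + a^4/4! = 1.00000 + 2.49057 + 3.10146 + 2.57480 + 1.60318 = 10.7700
a^5/(5!(1-ρ)) = 95.8275/(120 × 0.5019) = 1.5911
P₀ = 1/(10.7700 + 1.5911) = 0.08090
Lq = P₀·a^5·ρ / (5!(1-ρ)²) = 0.080899 × 95.8275 × 0.49811 / (120 × 0.25189) = 0.1278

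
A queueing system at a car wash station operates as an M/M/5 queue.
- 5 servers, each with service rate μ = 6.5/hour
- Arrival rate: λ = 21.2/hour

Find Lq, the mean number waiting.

Traffic intensity: ρ = λ/(cμ) = 21.2/(5×6.5) = 0.6523
Since ρ = 0.6523 < 1, system is stable.
Offered load a = λ/μ = cρ = 21.2/6.5 = 3.2615
P₀ = [ Σₙ₌₀^4 aⁿ/n! + a^5/(5!(1-ρ)) ]⁻¹
Σ = a^0/0! + a^1/1! + a^2/2! + a^3/3! + a^4/4! = 1.0000 + 3.2615 + 5.3188 + 5.7825 + 4.7150 = 20.0778
a^5/(5!(1-ρ)) = 369.0732/(120 × 0.34769) = 8.8458
P₀ = 1/(20.0778 + 8.8458) = 0.03457
Lq = P₀·a^5·ρ / (5!(1-ρ)²) = 0.034574 × 369.0732 × 0.65231 / (120 × 0.12089) = 0.5738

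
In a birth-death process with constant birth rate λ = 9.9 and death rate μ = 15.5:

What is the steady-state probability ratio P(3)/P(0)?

For constant rates: P(n)/P(0) = (λ/μ)^n
P(3)/P(0) = (9.9/15.5)^3 = 0.63871^3 = 0.2606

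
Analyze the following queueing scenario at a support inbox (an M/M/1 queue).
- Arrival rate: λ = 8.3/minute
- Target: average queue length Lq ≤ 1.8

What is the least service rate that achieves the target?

For M/M/1: Lq = λ²/(μ(μ-λ))
Need Lq ≤ 1.8, i.e. μ(μ-λ) ≥ λ²/1.8
μ² - 8.3μ - 68.89/1.8 ≥ 0  →  μ² - 8.3μ - 38.27222 ≥ 0
Quadratic formula (positive root): μ = [λ + √(λ² + 4×38.27222)]/2
Discriminant: 68.89 + 4×38.27222 = 221.9789, √221.9789 = 14.8990
μ ≥ (8.3 + 14.8990)/2 = 11.5995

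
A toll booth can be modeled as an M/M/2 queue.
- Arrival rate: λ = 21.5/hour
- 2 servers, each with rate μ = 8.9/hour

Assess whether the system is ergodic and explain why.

Stability requires ρ = λ/(cμ) < 1
ρ = 21.5/(2 × 8.9) = 21.5/17.80 = 1.2079
Since 1.2079 ≥ 1, the system is UNSTABLE.
Need c > λ/μ = 21.5/8.9 = 2.42.
Minimum servers needed: c = 3.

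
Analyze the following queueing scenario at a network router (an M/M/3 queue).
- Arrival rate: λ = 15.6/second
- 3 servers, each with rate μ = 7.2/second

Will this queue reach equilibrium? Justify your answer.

Stability requires ρ = λ/(cμ) < 1
ρ = 15.6/(3 × 7.2) = 15.6/21.60 = 0.7222
Since 0.7222 < 1, the system is STABLE.
The servers are busy 72.22% of the time.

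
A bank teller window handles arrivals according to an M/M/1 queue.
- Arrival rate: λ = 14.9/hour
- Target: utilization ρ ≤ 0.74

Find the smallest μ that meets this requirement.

ρ = λ/μ, so μ = λ/ρ
μ ≥ 14.9/0.74 = 20.1351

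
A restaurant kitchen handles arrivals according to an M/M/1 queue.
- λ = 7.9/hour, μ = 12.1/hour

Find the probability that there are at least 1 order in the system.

ρ = λ/μ = 7.9/12.1 = 0.6529
P(N ≥ n) = ρⁿ
P(N ≥ 1) = 0.6529^1
P(N ≥ 1) = 0.6529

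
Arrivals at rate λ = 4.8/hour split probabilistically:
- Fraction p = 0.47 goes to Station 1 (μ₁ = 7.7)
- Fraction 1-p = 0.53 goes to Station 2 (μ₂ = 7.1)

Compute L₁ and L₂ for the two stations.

Effective rates: λ₁ = 4.8×0.47 = 2.256, λ₂ = 4.8×0.53 = 2.544
Station 1: ρ₁ = 2.256/7.7 = 0.2930, L₁ = ρ₁/(1-ρ₁) = 0.2930/(1-0.2930) = 0.4144
Station 2: ρ₂ = 2.544/7.1 = 0.3583, L₂ = ρ₂/(1-ρ₂) = 0.3583/(1-0.3583) = 0.5584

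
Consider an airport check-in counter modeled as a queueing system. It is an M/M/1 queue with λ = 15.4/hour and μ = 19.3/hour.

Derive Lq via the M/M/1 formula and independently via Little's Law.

Method 1 (direct): Lq = λ²/(μ(μ-λ)) = 237.16/(19.3 × 3.90) = 3.1508

Method 2 (Little's Law):
W = 1/(μ-λ) = 1/3.90 = 0.2564
Wq = W - 1/μ = 0.2564 - 0.05181 = 0.2046
Lq = λWq = 15.4 × 0.2046 = 3.1508 ✔ (matches Method 1)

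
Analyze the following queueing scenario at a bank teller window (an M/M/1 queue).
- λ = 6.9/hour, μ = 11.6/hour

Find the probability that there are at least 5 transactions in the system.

ρ = λ/μ = 6.9/11.6 = 0.59483
P(N ≥ n) = ρⁿ
P(N ≥ 5) = 0.59483^5
P(N ≥ 5) = 0.07447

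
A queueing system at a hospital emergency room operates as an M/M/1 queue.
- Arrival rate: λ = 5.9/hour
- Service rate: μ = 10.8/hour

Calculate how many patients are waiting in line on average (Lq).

ρ = λ/μ = 5.9/10.8 = 0.5463
For M/M/1: Lq = λ²/(μ(μ-λ))
Lq = 34.81/(10.8 × 4.90)
Lq = 0.6578 patients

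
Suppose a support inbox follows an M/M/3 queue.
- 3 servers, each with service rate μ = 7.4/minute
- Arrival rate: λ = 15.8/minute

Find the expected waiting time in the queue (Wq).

Traffic intensity: ρ = λ/(cμ) = 15.8/(3×7.4) = 0.7117
Since ρ = 0.7117 < 1, system is stable.
Offered load a = λ/μ = cρ = 15.8/7.4 = 2.1351
P₀ = [ Σₙ₌₀^2 aⁿ/n! + a^3/(3!(1-ρ)) ]⁻¹
Σ = a^0/0! + a^1/1! + a^2/2! = 1.0000 + 2.1351 + 2.2794 = 5.4145
a^3/(3!(1-ρ)) = 9.7337/(6 × 0.28829) = 5.6273
P₀ = 1/(5.4145 + 5.6273) = 0.09056
Lq = P₀·a^3·ρ / (3!(1-ρ)²) = 0.090565 × 9.7337 × 0.71171 / (6 × 0.083110) = 1.2582
Wq = Lq/λ = 1.2582/15.8 = 0.07963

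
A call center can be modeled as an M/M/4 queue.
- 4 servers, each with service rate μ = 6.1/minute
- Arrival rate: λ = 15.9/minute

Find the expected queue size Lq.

Traffic intensity: ρ = λ/(cμ) = 15.9/(4×6.1) = 0.6516
Since ρ = 0.6516 < 1, system is stable.
Offered load a = λ/μ = cρ = 15.9/6.1 = 2.6066
P₀ = [ Σₙ₌₀^3 aⁿ/n! + a^4/(4!(1-ρ)) ]⁻¹
Σ = a^0/0! + a^1/1! + a^2/2! + a^3/3! = 1.00000 + 2.60656 + 3.39707 + 2.95155 = 9.9552
a^4/(4!(1-ρ)) = 46.1604/(24 × 0.348361) = 5.5211
P₀ = 1/(9.9552 + 5.5211) = 0.06461
Lq = P₀·a^4·ρ / (4!(1-ρ)²) = 0.064615 × 46.1604 × 0.65164 / (24 × 0.12136) = 0.6673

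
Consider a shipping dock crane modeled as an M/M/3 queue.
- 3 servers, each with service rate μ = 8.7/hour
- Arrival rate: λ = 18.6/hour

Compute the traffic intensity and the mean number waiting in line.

Traffic intensity: ρ = λ/(cμ) = 18.6/(3×8.7) = 0.7126
Since ρ = 0.7126 < 1, system is stable.
Offered load a = λ/μ = cρ = 18.6/8.7 = 2.1379
P₀ = [ Σₙ₌₀^2 aⁿ/n! + a^3/(3!(1-ρ)) ]⁻¹
Σ = a^0/0! + a^1/1! + a^2/2! = 1.0000 + 2.1379 + 2.2854 = 5.4233
a^3/(3!(1-ρ)) = 9.77195/(6 × 0.287356) = 5.6677
P₀ = 1/(5.4233 + 5.6677) = 0.09016
Lq = P₀·a^3·ρ / (3!(1-ρ)²) = 0.09016 × 9.7719 × 0.7126 / (6 × 0.08257) = 1.2673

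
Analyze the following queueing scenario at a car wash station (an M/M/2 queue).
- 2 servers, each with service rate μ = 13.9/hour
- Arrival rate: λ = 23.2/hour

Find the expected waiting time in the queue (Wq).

Traffic intensity: ρ = λ/(cμ) = 23.2/(2×13.9) = 0.8345
Since ρ = 0.8345 < 1, system is stable.
Offered load a = λ/μ = cρ = 23.2/13.9 = 1.6691
P₀ = [ Σₙ₌₀^1 aⁿ/n! + a^2/(2!(1-ρ)) ]⁻¹
Σ = a^0/0! + a^1/1! = 1.0000 + 1.6691 = 2.6691
a^2/(2!(1-ρ)) = 2.78578/(2 × 0.165468) = 8.4179
P₀ = 1/(2.6691 + 8.4179) = 0.09020
Lq = P₀·a^2·ρ / (2!(1-ρ)²) = 0.09020 × 2.7858 × 0.8345 / (2 × 0.02738) = 3.8293
Wq = Lq/λ = 3.8293/23.2 = 0.1651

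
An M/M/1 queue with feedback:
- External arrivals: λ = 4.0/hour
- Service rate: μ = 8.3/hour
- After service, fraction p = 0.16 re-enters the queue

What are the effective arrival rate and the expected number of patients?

Effective arrival rate: λ_eff = λ/(1-p) = 4.0/(1-0.16) = 4.0/0.84 = 4.7619
ρ = λ_eff/μ = 4.7619/8.3 = 0.57372
L = ρ/(1-ρ) = 0.57372/(1-0.57372) = 1.3459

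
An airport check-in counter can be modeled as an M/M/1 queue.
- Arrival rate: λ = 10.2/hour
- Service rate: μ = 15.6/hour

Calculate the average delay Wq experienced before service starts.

First, compute utilization: ρ = λ/μ = 10.2/15.6 = 0.6538
For M/M/1: Wq = λ/(μ(μ-λ))
Wq = 10.2/(15.6 × (15.6-10.2))
Wq = 10.2/(15.6 × 5.40)
Wq = 0.1211 hours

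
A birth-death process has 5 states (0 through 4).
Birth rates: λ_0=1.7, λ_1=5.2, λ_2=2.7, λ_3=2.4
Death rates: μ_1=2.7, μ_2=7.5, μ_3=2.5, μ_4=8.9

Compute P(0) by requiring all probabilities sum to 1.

Ratios P(n)/P(0) = (λ₀···λₙ₋₁)/(μ₁···μₙ):
P(1)/P(0) = (1.7)/(2.7) = 0.62963
P(2)/P(0) = (1.7×5.2)/(2.7×7.5) = 0.43654
P(3)/P(0) = (1.7×5.2×2.7)/(2.7×7.5×2.5) = 0.47147
P(4)/P(0) = (1.7×5.2×2.7×2.4)/(2.7×7.5×2.5×8.9) = 0.12714

Normalization: ∑ P(n) = 1
P(0) × (1.0000 + 0.62963 + 0.43654 + 0.47147 + 0.12714) = 1
P(0) × 2.6648 = 1
P(0) = 1/2.6648 = 0.3753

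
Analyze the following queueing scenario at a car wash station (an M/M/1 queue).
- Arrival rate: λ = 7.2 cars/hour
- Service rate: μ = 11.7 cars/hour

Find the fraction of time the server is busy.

Server utilization: ρ = λ/μ
ρ = 7.2/11.7 = 0.6154
The server is busy 61.54% of the time.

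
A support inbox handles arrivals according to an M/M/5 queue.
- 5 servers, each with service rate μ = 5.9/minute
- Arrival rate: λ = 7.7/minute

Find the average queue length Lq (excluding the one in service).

Traffic intensity: ρ = λ/(cμ) = 7.7/(5×5.9) = 0.2610
Since ρ = 0.2610 < 1, system is stable.
Offered load a = λ/μ = cρ = 7.7/5.9 = 1.3051
P₀ = [ Σₙ₌₀^4 aⁿ/n! + a^5/(5!(1-ρ)) ]⁻¹
Σ = a^0/0! + a^1/1! + a^2/2! + a^3/3! + a^4/4! = 1.0000 + 1.3051 + 0.8516 + 0.3705 + 0.1209 = 3.6481
a^5/(5!(1-ρ)) = 3.7861/(120 × 0.73898) = 0.04270
P₀ = 1/(3.6481 + 0.04270) = 0.2709
Lq = P₀·a^5·ρ / (5!(1-ρ)²) = 0.27095 × 3.7861 × 0.26102 / (120 × 0.54610) = 0.004086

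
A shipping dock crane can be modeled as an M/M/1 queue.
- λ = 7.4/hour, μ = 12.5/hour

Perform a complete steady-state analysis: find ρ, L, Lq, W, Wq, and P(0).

Step 1: ρ = λ/μ = 7.4/12.5 = 0.5920
Step 2: L = λ/(μ-λ) = 7.4/5.10 = 1.4510
Step 3: Lq = λ²/(μ(μ-λ)) = 54.76/(12.5×5.10) = 0.8590
Step 4: W = 1/(μ-λ) = 1/5.10 = 0.19608
Step 5: Wq = λ/(μ(μ-λ)) = 7.4/(12.5×5.10) = 0.1161
Step 6: P(0) = 1-ρ = 0.4080
Verify: L = λW = 7.4×0.19608 = 1.4510 ✔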